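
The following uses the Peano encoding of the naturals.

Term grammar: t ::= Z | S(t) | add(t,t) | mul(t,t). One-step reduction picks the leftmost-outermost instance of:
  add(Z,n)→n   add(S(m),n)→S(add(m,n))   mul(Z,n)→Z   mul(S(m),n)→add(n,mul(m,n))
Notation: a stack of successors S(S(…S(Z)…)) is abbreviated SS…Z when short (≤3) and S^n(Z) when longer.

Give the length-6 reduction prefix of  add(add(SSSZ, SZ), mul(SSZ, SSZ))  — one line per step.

  start: add(add(SSSZ, SZ), mul(SSZ, SSZ))
  [1] add(S(add(SSZ, SZ)), mul(SSZ, SSZ))
  [2] S(add(add(SSZ, SZ), mul(SSZ, SSZ)))
  [3] S(add(S(add(SZ, SZ)), mul(SSZ, SSZ)))
  [4] S(S(add(add(SZ, SZ), mul(SSZ, SSZ))))
  [5] S(S(add(S(add(Z, SZ)), mul(SSZ, SSZ))))
  [6] S(S(S(add(add(Z, SZ), mul(SSZ, SSZ)))))

Answer: after 6 steps: S(S(S(add(add(Z, SZ), mul(SSZ, SSZ)))))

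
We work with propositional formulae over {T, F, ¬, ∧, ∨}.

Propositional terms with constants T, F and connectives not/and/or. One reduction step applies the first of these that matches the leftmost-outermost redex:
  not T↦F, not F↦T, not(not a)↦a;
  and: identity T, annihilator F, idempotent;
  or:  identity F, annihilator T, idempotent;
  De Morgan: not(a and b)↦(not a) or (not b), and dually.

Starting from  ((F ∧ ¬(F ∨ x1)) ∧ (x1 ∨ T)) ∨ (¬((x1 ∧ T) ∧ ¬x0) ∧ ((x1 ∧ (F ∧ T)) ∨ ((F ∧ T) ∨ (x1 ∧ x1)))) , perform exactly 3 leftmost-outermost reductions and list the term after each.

Answer: after 3 steps: ¬((x1 ∧ T) ∧ ¬x0) ∧ ((x1 ∧ (F ∧ T)) ∨ ((F ∧ T) ∨ (x1 ∧ x1)))

Working:
  start: ((F ∧ ¬(F ∨ x1)) ∧ (x1 ∨ T)) ∨ (¬((x1 ∧ T) ∧ ¬x0) ∧ ((x1 ∧ (F ∧ T)) ∨ ((F ∧ T) ∨ (x1 ∧ x1))))
  [1] (F ∧ (x1 ∨ T)) ∨ (¬((x1 ∧ T) ∧ ¬x0) ∧ ((x1 ∧ (F ∧ T)) ∨ ((F ∧ T) ∨ (x1 ∧ x1))))
  [2] F ∨ (¬((x1 ∧ T) ∧ ¬x0) ∧ ((x1 ∧ (F ∧ T)) ∨ ((F ∧ T) ∨ (x1 ∧ x1))))
  [3] ¬((x1 ∧ T) ∧ ¬x0) ∧ ((x1 ∧ (F ∧ T)) ∨ ((F ∧ T) ∨ (x1 ∧ x1)))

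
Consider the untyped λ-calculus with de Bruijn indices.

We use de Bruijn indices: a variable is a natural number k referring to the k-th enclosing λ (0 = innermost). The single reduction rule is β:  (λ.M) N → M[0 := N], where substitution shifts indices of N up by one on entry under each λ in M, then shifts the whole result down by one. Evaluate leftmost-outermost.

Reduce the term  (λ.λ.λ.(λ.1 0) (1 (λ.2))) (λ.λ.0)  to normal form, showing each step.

Answer: normal form = λ.λ.0 (1 (λ.2))  (in 2 steps)

Working:
  start: (λ.λ.λ.(λ.1 0) (1 (λ.2))) (λ.λ.0)
  step 1: λ.λ.(λ.1 0) (1 (λ.2))
  step 2: λ.λ.0 (1 (λ.2))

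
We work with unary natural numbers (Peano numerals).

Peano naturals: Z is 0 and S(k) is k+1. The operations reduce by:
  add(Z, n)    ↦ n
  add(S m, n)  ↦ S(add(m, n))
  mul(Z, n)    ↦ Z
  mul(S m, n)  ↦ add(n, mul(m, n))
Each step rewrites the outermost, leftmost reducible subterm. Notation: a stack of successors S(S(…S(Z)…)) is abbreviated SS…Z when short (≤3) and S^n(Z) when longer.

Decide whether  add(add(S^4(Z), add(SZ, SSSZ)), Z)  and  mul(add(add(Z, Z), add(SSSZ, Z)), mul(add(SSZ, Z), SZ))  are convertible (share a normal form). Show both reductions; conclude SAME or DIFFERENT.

Term A:
  start: add(add(S^4(Z), add(SZ, SSSZ)), Z)
  →1  add(S(add(SSSZ, add(SZ, SSSZ))), Z)
  →2  S(add(add(SSSZ, add(SZ, SSSZ)), Z))
  →3  S(add(S(add(SSZ, add(SZ, SSSZ))), Z))
  →4  S(S(add(add(SSZ, add(SZ, SSSZ)), Z)))
  →5  S(S(add(S(add(SZ, add(SZ, SSSZ))), Z)))
  →6  S(S(S(add(add(SZ, add(SZ, SSSZ)), Z))))
  →7  S(S(S(add(S(add(Z, add(SZ, SSSZ))), Z))))
  →8  S(S(S(S(add(add(Z, add(SZ, SSSZ)), Z)))))
  →9  S(S(S(S(add(add(SZ, SSSZ), Z)))))
  →10  S(S(S(S(add(S(add(Z, SSSZ)), Z)))))
  →11  S(S(S(S(S(add(add(Z, SSSZ), Z))))))
  →12  S(S(S(S(S(add(SSSZ, Z))))))
  →13  S(S(S(S(S(S(add(SSZ, Z)))))))
  →14  S(S(S(S(S(S(S(add(SZ, Z))))))))
  →15  S(S(S(S(S(S(S(S(add(Z, Z)))))))))
  →16  S^8(Z)

Term B:
  start: mul(add(add(Z, Z), add(SSSZ, Z)), mul(add(SSZ, Z), SZ))
  →1  mul(add(Z, add(SSSZ, Z)), mul(add(SSZ, Z), SZ))
  →2  mul(add(SSSZ, Z), mul(add(SSZ, Z), SZ))
  →3  mul(S(add(SSZ, Z)), mul(add(SSZ, Z), SZ))
  →4  add(mul(add(SSZ, Z), SZ), mul(add(SSZ, Z), mul(add(SSZ, Z), SZ)))
  →5  add(mul(S(add(SZ, Z)), SZ), mul(add(SSZ, Z), mul(add(SSZ, Z), SZ)))
  →6  add(add(SZ, mul(add(SZ, Z), SZ)), mul(add(SSZ, Z), mul(add(SSZ, Z), SZ)))
  →7  add(S(add(Z, mul(add(SZ, Z), SZ))), mul(add(SSZ, Z), mul(add(SSZ, Z), SZ)))
  →8  S(add(add(Z, mul(add(SZ, Z), SZ)), mul(add(SSZ, Z), mul(add(SSZ, Z), SZ))))
  →9  S(add(mul(add(SZ, Z), SZ), mul(add(SSZ, Z), mul(add(SSZ, Z), SZ))))
  →10  S(add(mul(S(add(Z, Z)), SZ), mul(add(SSZ, Z), mul(add(SSZ, Z), SZ))))
  →11  S(add(add(SZ, mul(add(Z, Z), SZ)), mul(add(SSZ, Z), mul(add(SSZ, Z), SZ))))
  →12  S(add(S(add(Z, mul(add(Z, Z), SZ))), mul(add(SSZ, Z), mul(add(SSZ, Z), SZ))))
  →13  S(S(add(add(Z, mul(add(Z, Z), SZ)), mul(add(SSZ, Z), mul(add(SSZ, Z), SZ)))))
  →14  S(S(add(mul(add(Z, Z), SZ), mul(add(SSZ, Z), mul(add(SSZ, Z), SZ)))))
  →15  S(S(add(mul(Z, SZ), mul(add(SSZ, Z), mul(add(SSZ, Z), SZ)))))
  →16  S(S(add(Z, mul(add(SSZ, Z), mul(add(SSZ, Z), SZ)))))
  →17  S(S(mul(add(SSZ, Z), mul(add(SSZ, Z), SZ))))
  →18  S(S(mul(S(add(SZ, Z)), mul(add(SSZ, Z), SZ))))
  →19  S(S(add(mul(add(SSZ, Z), SZ), mul(add(SZ, Z), mul(add(SSZ, Z), SZ)))))
  →20  S(S(add(mul(S(add(SZ, Z)), SZ), mul(add(SZ, Z), mul(add(SSZ, Z), SZ)))))
  →21  S(S(add(add(SZ, mul(add(SZ, Z), SZ)), mul(add(SZ, Z), mul(add(SSZ, Z), SZ)))))
  →22  S(S(add(S(add(Z, mul(add(SZ, Z), SZ))), mul(add(SZ, Z), mul(add(SSZ, Z), SZ)))))
  →23  S(S(S(add(add(Z, mul(add(SZ, Z), SZ)), mul(add(SZ, Z), mul(add(SSZ, Z), SZ))))))
  →24  S(S(S(add(mul(add(SZ, Z), SZ), mul(add(SZ, Z), mul(add(SSZ, Z), SZ))))))
  →25  S(S(S(add(mul(S(add(Z, Z)), SZ), mul(add(SZ, Z), mul(add(SSZ, Z), SZ))))))
  →26  S(S(S(add(add(SZ, mul(add(Z, Z), SZ)), mul(add(SZ, Z), mul(add(SSZ, Z), SZ))))))
  →27  S(S(S(add(S(add(Z, mul(add(Z, Z), SZ))), mul(add(SZ, Z), mul(add(SSZ, Z), SZ))))))
  →28  S(S(S(S(add(add(Z, mul(add(Z, Z), SZ)), mul(add(SZ, Z), mul(add(SSZ, Z), SZ)))))))
  →29  S(S(S(S(add(mul(add(Z, Z), SZ), mul(add(SZ, Z), mul(add(SSZ, Z), SZ)))))))
  →30  S(S(S(S(add(mul(Z, SZ), mul(add(SZ, Z), mul(add(SSZ, Z), SZ)))))))
  →31  S(S(S(S(add(Z, mul(add(SZ, Z), mul(add(SSZ, Z), SZ)))))))
  →32  S(S(S(S(mul(add(SZ, Z), mul(add(SSZ, Z), SZ))))))
  →33  S(S(S(S(mul(S(add(Z, Z)), mul(add(SSZ, Z), SZ))))))
  →34  S(S(S(S(add(mul(add(SSZ, Z), SZ), mul(add(Z, Z), mul(add(SSZ, Z), SZ)))))))
  →35  S(S(S(S(add(mul(S(add(SZ, Z)), SZ), mul(add(Z, Z), mul(add(SSZ, Z), SZ)))))))
  →36  S(S(S(S(add(add(SZ, mul(add(SZ, Z), SZ)), mul(add(Z, Z), mul(add(SSZ, Z), SZ)))))))
  →37  S(S(S(S(add(S(add(Z, mul(add(SZ, Z), SZ))), mul(add(Z, Z), mul(add(SSZ, Z), SZ)))))))
  →38  S(S(S(S(S(add(add(Z, mul(add(SZ, Z), SZ)), mul(add(Z, Z), mul(add(SSZ, Z), SZ))))))))
  →39  S(S(S(S(S(add(mul(add(SZ, Z), SZ), mul(add(Z, Z), mul(add(SSZ, Z), SZ))))))))
  →40  S(S(S(S(S(add(mul(S(add(Z, Z)), SZ), mul(add(Z, Z), mul(add(SSZ, Z), SZ))))))))
  →41  S(S(S(S(S(add(add(SZ, mul(add(Z, Z), SZ)), mul(add(Z, Z), mul(add(SSZ, Z), SZ))))))))
  →42  S(S(S(S(S(add(S(add(Z, mul(add(Z, Z), SZ))), mul(add(Z, Z), mul(add(SSZ, Z), SZ))))))))
  →43  S(S(S(S(S(S(add(add(Z, mul(add(Z, Z), SZ)), mul(add(Z, Z), mul(add(SSZ, Z), SZ)))))))))
  →44  S(S(S(S(S(S(add(mul(add(Z, Z), SZ), mul(add(Z, Z), mul(add(SSZ, Z), SZ)))))))))
  →45  S(S(S(S(S(S(add(mul(Z, SZ), mul(add(Z, Z), mul(add(SSZ, Z), SZ)))))))))
  →46  S(S(S(S(S(S(add(Z, mul(add(Z, Z), mul(add(SSZ, Z), SZ)))))))))
  →47  S(S(S(S(S(S(mul(add(Z, Z), mul(add(SSZ, Z), SZ))))))))
  →48  S(S(S(S(S(S(mul(Z, mul(add(SSZ, Z), SZ))))))))
  →49  S^6(Z)

Answer: DIFFERENT — A ⇓ S^8(Z), B ⇓ S^6(Z)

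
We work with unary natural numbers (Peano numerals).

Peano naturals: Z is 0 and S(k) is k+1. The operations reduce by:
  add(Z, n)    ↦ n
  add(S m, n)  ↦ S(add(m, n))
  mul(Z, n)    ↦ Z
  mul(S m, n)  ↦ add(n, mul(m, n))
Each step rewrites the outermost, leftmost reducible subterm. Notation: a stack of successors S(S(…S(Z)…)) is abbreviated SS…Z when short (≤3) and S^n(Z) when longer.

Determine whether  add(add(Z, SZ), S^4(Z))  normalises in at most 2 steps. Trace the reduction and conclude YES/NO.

Answer: NO — after 2 steps the term is S(add(Z, S^4(Z))), not yet normal

Derivation:
  start: add(add(Z, SZ), S^4(Z))
  →1  add(SZ, S^4(Z))
  →2  S(add(Z, S^4(Z)))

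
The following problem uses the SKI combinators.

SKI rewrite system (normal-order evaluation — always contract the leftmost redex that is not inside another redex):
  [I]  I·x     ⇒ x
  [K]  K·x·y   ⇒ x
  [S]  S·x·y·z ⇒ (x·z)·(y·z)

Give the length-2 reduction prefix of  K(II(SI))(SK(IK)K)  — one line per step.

Answer: after 2 steps: I(SI)

Working:
  start: K(II(SI))(SK(IK)K)
  →1  II(SI)
  →2  I(SI)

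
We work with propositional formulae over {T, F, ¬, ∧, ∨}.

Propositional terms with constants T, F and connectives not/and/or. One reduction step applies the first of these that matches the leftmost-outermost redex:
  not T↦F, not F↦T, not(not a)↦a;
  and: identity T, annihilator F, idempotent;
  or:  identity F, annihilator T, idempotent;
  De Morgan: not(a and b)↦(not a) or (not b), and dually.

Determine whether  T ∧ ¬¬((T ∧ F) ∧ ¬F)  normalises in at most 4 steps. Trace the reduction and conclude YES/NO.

Answer: YES — reaches normal form F in 4 ≤ 4 steps

Derivation:
  start: T ∧ ¬¬((T ∧ F) ∧ ¬F)
  →1  ¬¬((T ∧ F) ∧ ¬F)
  →2  (T ∧ F) ∧ ¬F
  →3  F ∧ ¬F
  →4  F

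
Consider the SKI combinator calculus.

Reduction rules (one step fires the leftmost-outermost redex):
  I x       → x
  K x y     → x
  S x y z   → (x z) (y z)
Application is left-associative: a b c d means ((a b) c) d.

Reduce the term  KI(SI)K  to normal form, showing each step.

Answer: normal form = K  (in 2 steps)

Reduction:
  start: KI(SI)K
  →1  IK
  →2  K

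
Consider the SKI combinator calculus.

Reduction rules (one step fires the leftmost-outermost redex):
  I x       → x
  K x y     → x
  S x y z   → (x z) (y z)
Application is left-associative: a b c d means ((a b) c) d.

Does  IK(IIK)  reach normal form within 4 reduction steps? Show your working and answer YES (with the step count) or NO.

  start: IK(IIK)
  [1] K(IIK)
  [2] K(IK)
  [3] KK

Answer: YES — reaches normal form KK in 3 ≤ 4 steps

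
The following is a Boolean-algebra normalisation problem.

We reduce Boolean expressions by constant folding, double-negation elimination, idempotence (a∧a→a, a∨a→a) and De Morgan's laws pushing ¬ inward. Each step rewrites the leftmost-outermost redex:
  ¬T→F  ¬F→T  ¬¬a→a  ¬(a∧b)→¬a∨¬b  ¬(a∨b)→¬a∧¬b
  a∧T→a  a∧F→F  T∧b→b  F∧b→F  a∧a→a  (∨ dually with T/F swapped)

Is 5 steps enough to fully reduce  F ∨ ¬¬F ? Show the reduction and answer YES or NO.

Answer: YES — reaches normal form F in 2 ≤ 5 steps

Reduction:
  start: F ∨ ¬¬F
  [1] ¬¬F
  [2] F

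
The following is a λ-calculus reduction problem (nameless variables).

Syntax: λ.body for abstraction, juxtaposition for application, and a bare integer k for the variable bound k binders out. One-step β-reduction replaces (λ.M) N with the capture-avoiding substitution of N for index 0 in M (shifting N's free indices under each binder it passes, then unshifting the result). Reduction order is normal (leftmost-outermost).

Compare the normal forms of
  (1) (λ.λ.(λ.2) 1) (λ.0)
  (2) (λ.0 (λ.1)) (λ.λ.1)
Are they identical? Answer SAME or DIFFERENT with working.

Answer: DIFFERENT — A ⇓ λ.λ.0, B ⇓ λ.λ.λ.λ.1

Working:
Term A:
  start: (λ.λ.(λ.2) 1) (λ.0)
  step 1: λ.(λ.λ.0) (λ.0)
  step 2: λ.λ.0

Term B:
  start: (λ.0 (λ.1)) (λ.λ.1)
  step 1: (λ.λ.1) (λ.λ.λ.1)
  step 2: λ.λ.λ.λ.1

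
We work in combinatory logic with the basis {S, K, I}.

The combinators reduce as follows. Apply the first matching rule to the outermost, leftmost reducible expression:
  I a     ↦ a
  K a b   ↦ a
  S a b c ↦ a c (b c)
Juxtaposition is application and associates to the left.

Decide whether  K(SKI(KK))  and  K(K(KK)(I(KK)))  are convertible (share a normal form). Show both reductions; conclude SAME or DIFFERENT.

Answer: SAME — A ⇓ K(KK), B ⇓ K(KK)

Derivation:
Term A:
  start: K(SKI(KK))
  step 1: K(K(KK)(I(KK)))
  step 2: K(KK)

Term B:
  start: K(K(KK)(I(KK)))
  step 1: K(KK)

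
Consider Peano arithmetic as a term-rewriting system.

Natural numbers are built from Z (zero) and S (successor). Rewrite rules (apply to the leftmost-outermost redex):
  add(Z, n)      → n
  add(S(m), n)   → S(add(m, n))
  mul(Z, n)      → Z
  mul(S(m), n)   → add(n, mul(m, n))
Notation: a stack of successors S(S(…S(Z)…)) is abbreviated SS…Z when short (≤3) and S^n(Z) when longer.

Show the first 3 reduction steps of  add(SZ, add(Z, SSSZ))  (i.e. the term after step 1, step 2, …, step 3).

  start: add(SZ, add(Z, SSSZ))
  [1] S(add(Z, add(Z, SSSZ)))
  [2] S(add(Z, SSSZ))
  [3] S^4(Z)

Answer: after 3 steps: S^4(Z)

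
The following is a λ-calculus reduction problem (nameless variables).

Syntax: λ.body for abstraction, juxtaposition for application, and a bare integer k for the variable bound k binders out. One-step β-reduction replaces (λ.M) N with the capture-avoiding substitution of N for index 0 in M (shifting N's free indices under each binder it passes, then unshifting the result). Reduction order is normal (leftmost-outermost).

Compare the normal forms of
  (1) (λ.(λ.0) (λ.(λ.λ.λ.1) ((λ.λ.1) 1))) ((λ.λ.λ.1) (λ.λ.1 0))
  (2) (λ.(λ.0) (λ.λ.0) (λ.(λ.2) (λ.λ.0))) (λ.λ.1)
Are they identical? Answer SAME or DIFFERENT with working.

Term A:
  start: (λ.(λ.0) (λ.(λ.λ.λ.1) ((λ.λ.1) 1))) ((λ.λ.λ.1) (λ.λ.1 0))
  [1] (λ.0) (λ.(λ.λ.λ.1) ((λ.λ.1) ((λ.λ.λ.1) (λ.λ.1 0))))
  [2] λ.(λ.λ.λ.1) ((λ.λ.1) ((λ.λ.λ.1) (λ.λ.1 0)))
  [3] λ.λ.λ.1

Term B:
  start: (λ.(λ.0) (λ.λ.0) (λ.(λ.2) (λ.λ.0))) (λ.λ.1)
  [1] (λ.0) (λ.λ.0) (λ.(λ.λ.λ.1) (λ.λ.0))
  [2] (λ.λ.0) (λ.(λ.λ.λ.1) (λ.λ.0))
  [3] λ.0

Answer: DIFFERENT — A ⇓ λ.λ.λ.1, B ⇓ λ.0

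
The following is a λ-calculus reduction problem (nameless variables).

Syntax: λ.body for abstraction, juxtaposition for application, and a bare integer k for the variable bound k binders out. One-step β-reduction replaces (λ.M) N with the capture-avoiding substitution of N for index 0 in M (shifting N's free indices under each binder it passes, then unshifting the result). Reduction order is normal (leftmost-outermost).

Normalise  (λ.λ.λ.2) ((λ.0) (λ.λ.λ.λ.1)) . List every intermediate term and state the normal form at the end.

Answer: normal form = λ.λ.λ.λ.λ.λ.1  (in 2 steps)

Derivation:
  start: (λ.λ.λ.2) ((λ.0) (λ.λ.λ.λ.1))
  [1] λ.λ.(λ.0) (λ.λ.λ.λ.1)
  [2] λ.λ.λ.λ.λ.λ.1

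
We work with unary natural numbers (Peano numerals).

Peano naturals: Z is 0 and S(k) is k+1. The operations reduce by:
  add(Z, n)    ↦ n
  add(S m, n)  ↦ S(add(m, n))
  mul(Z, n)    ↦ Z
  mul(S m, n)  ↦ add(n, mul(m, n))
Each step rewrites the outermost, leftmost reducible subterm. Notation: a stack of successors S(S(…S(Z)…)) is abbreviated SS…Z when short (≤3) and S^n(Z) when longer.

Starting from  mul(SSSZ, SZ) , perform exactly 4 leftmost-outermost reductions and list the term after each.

Answer: after 4 steps: S(add(SZ, mul(SZ, SZ)))

Derivation:
  start: mul(SSSZ, SZ)
  [1] add(SZ, mul(SSZ, SZ))
  [2] S(add(Z, mul(SSZ, SZ)))
  [3] S(mul(SSZ, SZ))
  [4] S(add(SZ, mul(SZ, SZ)))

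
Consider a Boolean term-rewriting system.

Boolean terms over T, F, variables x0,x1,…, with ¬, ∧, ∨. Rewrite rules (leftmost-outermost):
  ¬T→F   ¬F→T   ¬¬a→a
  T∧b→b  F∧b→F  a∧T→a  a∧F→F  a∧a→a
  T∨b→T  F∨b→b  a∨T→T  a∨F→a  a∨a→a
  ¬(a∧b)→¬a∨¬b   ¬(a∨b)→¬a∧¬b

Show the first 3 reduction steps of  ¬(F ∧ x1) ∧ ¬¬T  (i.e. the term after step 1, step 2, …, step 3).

  start: ¬(F ∧ x1) ∧ ¬¬T
  [1] (¬F ∨ ¬x1) ∧ ¬¬T
  [2] (T ∨ ¬x1) ∧ ¬¬T
  [3] T ∧ ¬¬T

Answer: after 3 steps: T ∧ ¬¬T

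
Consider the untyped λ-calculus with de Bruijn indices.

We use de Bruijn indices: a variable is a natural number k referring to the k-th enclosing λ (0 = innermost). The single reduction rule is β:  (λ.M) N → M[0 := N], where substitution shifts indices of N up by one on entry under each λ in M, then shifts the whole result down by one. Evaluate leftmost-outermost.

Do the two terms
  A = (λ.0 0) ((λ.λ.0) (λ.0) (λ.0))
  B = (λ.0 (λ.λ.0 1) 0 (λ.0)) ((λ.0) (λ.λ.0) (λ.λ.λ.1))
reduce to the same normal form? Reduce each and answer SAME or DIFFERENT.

Answer: SAME — A ⇓ λ.0, B ⇓ λ.0

Derivation:
Term A:
  start: (λ.0 0) ((λ.λ.0) (λ.0) (λ.0))
  →1  (λ.λ.0) (λ.0) (λ.0) ((λ.λ.0) (λ.0) (λ.0))
  →2  (λ.0) (λ.0) ((λ.λ.0) (λ.0) (λ.0))
  →3  (λ.0) ((λ.λ.0) (λ.0) (λ.0))
  →4  (λ.λ.0) (λ.0) (λ.0)
  →5  (λ.0) (λ.0)
  →6  λ.0

Term B:
  start: (λ.0 (λ.λ.0 1) 0 (λ.0)) ((λ.0) (λ.λ.0) (λ.λ.λ.1))
  →1  (λ.0) (λ.λ.0) (λ.λ.λ.1) (λ.λ.0 1) ((λ.0) (λ.λ.0) (λ.λ.λ.1)) (λ.0)
  →2  (λ.λ.0) (λ.λ.λ.1) (λ.λ.0 1) ((λ.0) (λ.λ.0) (λ.λ.λ.1)) (λ.0)
  →3  (λ.0) (λ.λ.0 1) ((λ.0) (λ.λ.0) (λ.λ.λ.1)) (λ.0)
  →4  (λ.λ.0 1) ((λ.0) (λ.λ.0) (λ.λ.λ.1)) (λ.0)
  →5  (λ.0 ((λ.0) (λ.λ.0) (λ.λ.λ.1))) (λ.0)
  →6  (λ.0) ((λ.0) (λ.λ.0) (λ.λ.λ.1))
  →7  (λ.0) (λ.λ.0) (λ.λ.λ.1)
  →8  (λ.λ.0) (λ.λ.λ.1)
  →9  λ.0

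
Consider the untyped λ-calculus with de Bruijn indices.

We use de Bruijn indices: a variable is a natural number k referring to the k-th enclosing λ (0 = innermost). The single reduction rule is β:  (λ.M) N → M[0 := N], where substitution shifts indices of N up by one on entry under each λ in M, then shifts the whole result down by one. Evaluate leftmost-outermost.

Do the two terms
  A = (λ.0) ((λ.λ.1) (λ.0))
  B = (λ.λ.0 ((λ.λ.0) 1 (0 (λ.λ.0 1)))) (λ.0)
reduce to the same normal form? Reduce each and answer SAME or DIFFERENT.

Term A:
  start: (λ.0) ((λ.λ.1) (λ.0))
  [1] (λ.λ.1) (λ.0)
  [2] λ.λ.0

Term B:
  start: (λ.λ.0 ((λ.λ.0) 1 (0 (λ.λ.0 1)))) (λ.0)
  [1] λ.0 ((λ.λ.0) (λ.0) (0 (λ.λ.0 1)))
  [2] λ.0 ((λ.0) (0 (λ.λ.0 1)))
  [3] λ.0 (0 (λ.λ.0 1))

Answer: DIFFERENT — A ⇓ λ.λ.0, B ⇓ λ.0 (0 (λ.λ.0 1))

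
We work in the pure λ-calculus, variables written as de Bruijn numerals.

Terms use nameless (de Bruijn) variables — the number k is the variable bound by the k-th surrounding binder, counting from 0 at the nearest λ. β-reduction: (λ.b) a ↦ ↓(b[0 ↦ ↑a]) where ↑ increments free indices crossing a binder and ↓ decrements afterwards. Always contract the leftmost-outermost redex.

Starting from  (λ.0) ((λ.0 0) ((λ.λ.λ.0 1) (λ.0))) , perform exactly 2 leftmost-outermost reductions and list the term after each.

Answer: after 2 steps: (λ.λ.λ.0 1) (λ.0) ((λ.λ.λ.0 1) (λ.0))

Working:
  start: (λ.0) ((λ.0 0) ((λ.λ.λ.0 1) (λ.0)))
  →1  (λ.0 0) ((λ.λ.λ.0 1) (λ.0))
  →2  (λ.λ.λ.0 1) (λ.0) ((λ.λ.λ.0 1) (λ.0))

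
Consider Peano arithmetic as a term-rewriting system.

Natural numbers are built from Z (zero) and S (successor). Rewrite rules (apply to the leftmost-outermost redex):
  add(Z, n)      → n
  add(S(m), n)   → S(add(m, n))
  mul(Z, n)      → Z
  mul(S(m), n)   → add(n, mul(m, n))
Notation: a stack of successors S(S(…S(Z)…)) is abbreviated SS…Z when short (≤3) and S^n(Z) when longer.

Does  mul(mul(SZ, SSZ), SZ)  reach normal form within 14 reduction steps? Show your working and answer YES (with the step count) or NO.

  start: mul(mul(SZ, SSZ), SZ)
  [1] mul(add(SSZ, mul(Z, SSZ)), SZ)
  [2] mul(S(add(SZ, mul(Z, SSZ))), SZ)
  [3] add(SZ, mul(add(SZ, mul(Z, SSZ)), SZ))
  [4] S(add(Z, mul(add(SZ, mul(Z, SSZ)), SZ)))
  [5] S(mul(add(SZ, mul(Z, SSZ)), SZ))
  [6] S(mul(S(add(Z, mul(Z, SSZ))), SZ))
  [7] S(add(SZ, mul(add(Z, mul(Z, SSZ)), SZ)))
  [8] S(S(add(Z, mul(add(Z, mul(Z, SSZ)), SZ))))
  [9] S(S(mul(add(Z, mul(Z, SSZ)), SZ)))
  [10] S(S(mul(mul(Z, SSZ), SZ)))
  [11] S(S(mul(Z, SZ)))
  [12] SSZ

Answer: YES — reaches normal form SSZ in 12 ≤ 14 steps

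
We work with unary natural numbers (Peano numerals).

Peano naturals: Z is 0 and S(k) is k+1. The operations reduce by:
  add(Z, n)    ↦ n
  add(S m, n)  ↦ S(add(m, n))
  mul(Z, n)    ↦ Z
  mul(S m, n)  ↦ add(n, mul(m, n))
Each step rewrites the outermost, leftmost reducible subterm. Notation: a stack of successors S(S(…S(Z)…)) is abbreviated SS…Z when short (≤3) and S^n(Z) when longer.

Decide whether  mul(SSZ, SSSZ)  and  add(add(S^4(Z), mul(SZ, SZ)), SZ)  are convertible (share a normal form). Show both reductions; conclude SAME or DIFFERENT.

Term A:
  start: mul(SSZ, SSSZ)
  [1] add(SSSZ, mul(SZ, SSSZ))
  [2] S(add(SSZ, mul(SZ, SSSZ)))
  [3] S(S(add(SZ, mul(SZ, SSSZ))))
  [4] S(S(S(add(Z, mul(SZ, SSSZ)))))
  [5] S(S(S(mul(SZ, SSSZ))))
  [6] S(S(S(add(SSSZ, mul(Z, SSSZ)))))
  [7] S(S(S(S(add(SSZ, mul(Z, SSSZ))))))
  [8] S(S(S(S(S(add(SZ, mul(Z, SSSZ)))))))
  [9] S(S(S(S(S(S(add(Z, mul(Z, SSSZ))))))))
  [10] S(S(S(S(S(S(mul(Z, SSSZ)))))))
  [11] S^6(Z)

Term B:
  start: add(add(S^4(Z), mul(SZ, SZ)), SZ)
  [1] add(S(add(SSSZ, mul(SZ, SZ))), SZ)
  [2] S(add(add(SSSZ, mul(SZ, SZ)), SZ))
  [3] S(add(S(add(SSZ, mul(SZ, SZ))), SZ))
  [4] S(S(add(add(SSZ, mul(SZ, SZ)), SZ)))
  [5] S(S(add(S(add(SZ, mul(SZ, SZ))), SZ)))
  [6] S(S(S(add(add(SZ, mul(SZ, SZ)), SZ))))
  [7] S(S(S(add(S(add(Z, mul(SZ, SZ))), SZ))))
  [8] S(S(S(S(add(add(Z, mul(SZ, SZ)), SZ)))))
  [9] S(S(S(S(add(mul(SZ, SZ), SZ)))))
  [10] S(S(S(S(add(add(SZ, mul(Z, SZ)), SZ)))))
  [11] S(S(S(S(add(S(add(Z, mul(Z, SZ))), SZ)))))
  [12] S(S(S(S(S(add(add(Z, mul(Z, SZ)), SZ))))))
  [13] S(S(S(S(S(add(mul(Z, SZ), SZ))))))
  [14] S(S(S(S(S(add(Z, SZ))))))
  [15] S^6(Z)

Answer: SAME — A ⇓ S^6(Z), B ⇓ S^6(Z)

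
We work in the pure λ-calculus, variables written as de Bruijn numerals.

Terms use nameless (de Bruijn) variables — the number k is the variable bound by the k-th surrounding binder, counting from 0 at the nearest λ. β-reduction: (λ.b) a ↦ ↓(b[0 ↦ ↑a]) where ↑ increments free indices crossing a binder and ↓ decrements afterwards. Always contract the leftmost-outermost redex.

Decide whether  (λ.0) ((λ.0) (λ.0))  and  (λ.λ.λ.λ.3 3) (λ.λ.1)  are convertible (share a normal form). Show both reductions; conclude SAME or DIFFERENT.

Term A:
  start: (λ.0) ((λ.0) (λ.0))
  [1] (λ.0) (λ.0)
  [2] λ.0

Term B:
  start: (λ.λ.λ.λ.3 3) (λ.λ.1)
  [1] λ.λ.λ.(λ.λ.1) (λ.λ.1)
  [2] λ.λ.λ.λ.λ.λ.1

Answer: DIFFERENT — A ⇓ λ.0, B ⇓ λ.λ.λ.λ.λ.λ.1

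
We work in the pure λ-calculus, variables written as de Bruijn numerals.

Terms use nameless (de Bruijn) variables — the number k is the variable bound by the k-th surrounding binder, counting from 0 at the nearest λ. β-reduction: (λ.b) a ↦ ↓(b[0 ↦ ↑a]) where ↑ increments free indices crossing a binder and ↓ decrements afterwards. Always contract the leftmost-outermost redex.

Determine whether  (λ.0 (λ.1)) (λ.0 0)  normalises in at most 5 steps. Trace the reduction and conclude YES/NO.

Answer: YES — reaches normal form λ.0 0 in 3 ≤ 5 steps

Derivation:
  start: (λ.0 (λ.1)) (λ.0 0)
  →1  (λ.0 0) (λ.λ.0 0)
  →2  (λ.λ.0 0) (λ.λ.0 0)
  →3  λ.0 0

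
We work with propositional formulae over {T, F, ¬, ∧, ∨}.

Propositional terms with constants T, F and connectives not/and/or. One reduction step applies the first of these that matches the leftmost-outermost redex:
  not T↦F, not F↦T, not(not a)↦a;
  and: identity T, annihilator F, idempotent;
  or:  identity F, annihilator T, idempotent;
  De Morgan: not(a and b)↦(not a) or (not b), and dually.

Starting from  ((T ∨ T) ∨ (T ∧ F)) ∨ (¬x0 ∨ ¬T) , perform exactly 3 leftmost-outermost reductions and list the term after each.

Answer: after 3 steps: T

Derivation:
  start: ((T ∨ T) ∨ (T ∧ F)) ∨ (¬x0 ∨ ¬T)
  [1] (T ∨ (T ∧ F)) ∨ (¬x0 ∨ ¬T)
  [2] T ∨ (¬x0 ∨ ¬T)
  [3] T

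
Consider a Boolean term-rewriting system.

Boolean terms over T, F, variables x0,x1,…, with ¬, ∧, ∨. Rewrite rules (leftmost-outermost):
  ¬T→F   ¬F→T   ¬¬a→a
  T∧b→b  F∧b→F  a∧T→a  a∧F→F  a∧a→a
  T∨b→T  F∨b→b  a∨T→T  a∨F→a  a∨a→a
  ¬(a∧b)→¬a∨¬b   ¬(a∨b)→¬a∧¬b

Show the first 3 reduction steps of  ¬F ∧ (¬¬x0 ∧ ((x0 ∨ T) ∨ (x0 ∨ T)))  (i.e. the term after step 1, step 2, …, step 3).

  start: ¬F ∧ (¬¬x0 ∧ ((x0 ∨ T) ∨ (x0 ∨ T)))
  [1] T ∧ (¬¬x0 ∧ ((x0 ∨ T) ∨ (x0 ∨ T)))
  [2] ¬¬x0 ∧ ((x0 ∨ T) ∨ (x0 ∨ T))
  [3] x0 ∧ ((x0 ∨ T) ∨ (x0 ∨ T))

Answer: after 3 steps: x0 ∧ ((x0 ∨ T) ∨ (x0 ∨ T))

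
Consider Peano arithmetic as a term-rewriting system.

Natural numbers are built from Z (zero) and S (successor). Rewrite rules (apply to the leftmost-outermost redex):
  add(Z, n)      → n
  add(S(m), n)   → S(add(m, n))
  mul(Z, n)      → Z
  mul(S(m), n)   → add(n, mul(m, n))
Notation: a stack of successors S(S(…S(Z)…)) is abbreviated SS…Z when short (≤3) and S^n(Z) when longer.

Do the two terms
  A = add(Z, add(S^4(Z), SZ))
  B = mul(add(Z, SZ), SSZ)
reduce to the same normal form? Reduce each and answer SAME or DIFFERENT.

Answer: DIFFERENT — A ⇓ S^5(Z), B ⇓ SSZ

Reduction:
Term A:
  start: add(Z, add(S^4(Z), SZ))
  [1] add(S^4(Z), SZ)
  [2] S(add(SSSZ, SZ))
  [3] S(S(add(SSZ, SZ)))
  [4] S(S(S(add(SZ, SZ))))
  [5] S(S(S(S(add(Z, SZ)))))
  [6] S^5(Z)

Term B:
  start: mul(add(Z, SZ), SSZ)
  [1] mul(SZ, SSZ)
  [2] add(SSZ, mul(Z, SSZ))
  [3] S(add(SZ, mul(Z, SSZ)))
  [4] S(S(add(Z, mul(Z, SSZ))))
  [5] S(S(mul(Z, SSZ)))
  [6] SSZ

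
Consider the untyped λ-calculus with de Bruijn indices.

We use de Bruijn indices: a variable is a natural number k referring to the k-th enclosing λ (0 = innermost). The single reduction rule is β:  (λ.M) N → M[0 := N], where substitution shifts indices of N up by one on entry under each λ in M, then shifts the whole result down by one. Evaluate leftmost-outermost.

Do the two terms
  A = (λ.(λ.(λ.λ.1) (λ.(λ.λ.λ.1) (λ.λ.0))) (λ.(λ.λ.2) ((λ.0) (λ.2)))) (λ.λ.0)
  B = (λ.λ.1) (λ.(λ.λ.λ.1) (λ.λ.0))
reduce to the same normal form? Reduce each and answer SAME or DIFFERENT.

Answer: SAME — A ⇓ λ.λ.λ.λ.1, B ⇓ λ.λ.λ.λ.1

Derivation:
Term A:
  start: (λ.(λ.(λ.λ.1) (λ.(λ.λ.λ.1) (λ.λ.0))) (λ.(λ.λ.2) ((λ.0) (λ.2)))) (λ.λ.0)
  →1  (λ.(λ.λ.1) (λ.(λ.λ.λ.1) (λ.λ.0))) (λ.(λ.λ.2) ((λ.0) (λ.λ.λ.0)))
  →2  (λ.λ.1) (λ.(λ.λ.λ.1) (λ.λ.0))
  →3  λ.λ.(λ.λ.λ.1) (λ.λ.0)
  →4  λ.λ.λ.λ.1

Term B:
  start: (λ.λ.1) (λ.(λ.λ.λ.1) (λ.λ.0))
  →1  λ.λ.(λ.λ.λ.1) (λ.λ.0)
  →2  λ.λ.λ.λ.1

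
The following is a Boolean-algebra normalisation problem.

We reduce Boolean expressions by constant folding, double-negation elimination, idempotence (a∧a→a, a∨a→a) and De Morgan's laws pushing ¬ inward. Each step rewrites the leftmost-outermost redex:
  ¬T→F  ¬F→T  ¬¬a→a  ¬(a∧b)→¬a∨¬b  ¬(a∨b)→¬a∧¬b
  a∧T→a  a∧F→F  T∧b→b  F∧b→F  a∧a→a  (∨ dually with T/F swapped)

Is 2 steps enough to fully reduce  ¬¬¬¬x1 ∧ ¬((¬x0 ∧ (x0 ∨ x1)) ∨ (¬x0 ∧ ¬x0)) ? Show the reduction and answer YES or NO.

  start: ¬¬¬¬x1 ∧ ¬((¬x0 ∧ (x0 ∨ x1)) ∨ (¬x0 ∧ ¬x0))
  step 1: ¬¬x1 ∧ ¬((¬x0 ∧ (x0 ∨ x1)) ∨ (¬x0 ∧ ¬x0))
  step 2: x1 ∧ ¬((¬x0 ∧ (x0 ∨ x1)) ∨ (¬x0 ∧ ¬x0))

Answer: NO — after 2 steps the term is x1 ∧ ¬((¬x0 ∧ (x0 ∨ x1)) ∨ (¬x0 ∧ ¬x0)), not yet normal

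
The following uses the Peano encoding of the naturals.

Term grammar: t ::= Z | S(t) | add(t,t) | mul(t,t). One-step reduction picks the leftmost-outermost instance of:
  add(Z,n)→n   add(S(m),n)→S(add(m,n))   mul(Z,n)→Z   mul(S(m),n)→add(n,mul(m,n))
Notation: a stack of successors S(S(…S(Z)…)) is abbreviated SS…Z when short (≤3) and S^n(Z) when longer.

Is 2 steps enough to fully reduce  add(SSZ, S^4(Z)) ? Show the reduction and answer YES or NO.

Answer: NO — after 2 steps the term is S(S(add(Z, S^4(Z)))), not yet normal

Derivation:
  start: add(SSZ, S^4(Z))
  [1] S(add(SZ, S^4(Z)))
  [2] S(S(add(Z, S^4(Z))))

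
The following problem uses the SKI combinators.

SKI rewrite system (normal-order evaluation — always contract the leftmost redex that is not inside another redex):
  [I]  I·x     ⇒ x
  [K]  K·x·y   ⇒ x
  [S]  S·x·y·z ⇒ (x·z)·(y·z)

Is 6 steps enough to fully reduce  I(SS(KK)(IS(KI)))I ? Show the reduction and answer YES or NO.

  start: I(SS(KK)(IS(KI)))I
  →1  SS(KK)(IS(KI))I
  →2  S(IS(KI))(KK(IS(KI)))I
  →3  IS(KI)I(KK(IS(KI))I)
  →4  S(KI)I(KK(IS(KI))I)
  →5  KI(KK(IS(KI))I)(I(KK(IS(KI))I))
  →6  I(I(KK(IS(KI))I))

Answer: NO — after 6 steps the term is I(I(KK(IS(KI))I)), not yet normal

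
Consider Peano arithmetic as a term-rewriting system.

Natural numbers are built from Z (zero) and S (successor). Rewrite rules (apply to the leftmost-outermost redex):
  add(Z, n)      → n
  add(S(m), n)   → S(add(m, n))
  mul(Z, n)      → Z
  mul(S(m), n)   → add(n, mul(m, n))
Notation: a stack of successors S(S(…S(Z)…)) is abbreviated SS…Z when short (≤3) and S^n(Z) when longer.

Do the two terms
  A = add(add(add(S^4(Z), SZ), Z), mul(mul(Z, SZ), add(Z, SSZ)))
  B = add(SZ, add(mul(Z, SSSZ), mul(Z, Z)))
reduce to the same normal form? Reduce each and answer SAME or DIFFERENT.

Answer: DIFFERENT — A ⇓ S^5(Z), B ⇓ SZ

Derivation:
Term A:
  start: add(add(add(S^4(Z), SZ), Z), mul(mul(Z, SZ), add(Z, SSZ)))
  step 1: add(add(S(add(SSSZ, SZ)), Z), mul(mul(Z, SZ), add(Z, SSZ)))
  step 2: add(S(add(add(SSSZ, SZ), Z)), mul(mul(Z, SZ), add(Z, SSZ)))
  step 3: S(add(add(add(SSSZ, SZ), Z), mul(mul(Z, SZ), add(Z, SSZ))))
  step 4: S(add(add(S(add(SSZ, SZ)), Z), mul(mul(Z, SZ), add(Z, SSZ))))
  step 5: S(add(S(add(add(SSZ, SZ), Z)), mul(mul(Z, SZ), add(Z, SSZ))))
  step 6: S(S(add(add(add(SSZ, SZ), Z), mul(mul(Z, SZ), add(Z, SSZ)))))
  step 7: S(S(add(add(S(add(SZ, SZ)), Z), mul(mul(Z, SZ), add(Z, SSZ)))))
  step 8: S(S(add(S(add(add(SZ, SZ), Z)), mul(mul(Z, SZ), add(Z, SSZ)))))
  step 9: S(S(S(add(add(add(SZ, SZ), Z), mul(mul(Z, SZ), add(Z, SSZ))))))
  step 10: S(S(S(add(add(S(add(Z, SZ)), Z), mul(mul(Z, SZ), add(Z, SSZ))))))
  step 11: S(S(S(add(S(add(add(Z, SZ), Z)), mul(mul(Z, SZ), add(Z, SSZ))))))
  step 12: S(S(S(S(add(add(add(Z, SZ), Z), mul(mul(Z, SZ), add(Z, SSZ)))))))
  step 13: S(S(S(S(add(add(SZ, Z), mul(mul(Z, SZ), add(Z, SSZ)))))))
  step 14: S(S(S(S(add(S(add(Z, Z)), mul(mul(Z, SZ), add(Z, SSZ)))))))
  step 15: S(S(S(S(S(add(add(Z, Z), mul(mul(Z, SZ), add(Z, SSZ))))))))
  step 16: S(S(S(S(S(add(Z, mul(mul(Z, SZ), add(Z, SSZ))))))))
  step 17: S(S(S(S(S(mul(mul(Z, SZ), add(Z, SSZ)))))))
  step 18: S(S(S(S(S(mul(Z, add(Z, SSZ)))))))
  step 19: S^5(Z)

Term B:
  start: add(SZ, add(mul(Z, SSSZ), mul(Z, Z)))
  step 1: S(add(Z, add(mul(Z, SSSZ), mul(Z, Z))))
  step 2: S(add(mul(Z, SSSZ), mul(Z, Z)))
  step 3: S(add(Z, mul(Z, Z)))
  step 4: S(mul(Z, Z))
  step 5: SZ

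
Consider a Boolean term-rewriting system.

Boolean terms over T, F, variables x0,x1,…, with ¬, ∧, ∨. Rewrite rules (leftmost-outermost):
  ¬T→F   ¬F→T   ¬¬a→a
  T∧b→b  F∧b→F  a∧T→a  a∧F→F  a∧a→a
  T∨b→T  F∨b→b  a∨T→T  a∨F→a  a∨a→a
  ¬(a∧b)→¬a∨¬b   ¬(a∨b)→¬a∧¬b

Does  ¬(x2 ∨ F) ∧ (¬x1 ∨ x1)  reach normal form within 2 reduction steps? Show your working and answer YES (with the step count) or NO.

Answer: NO — after 2 steps the term is (¬x2 ∧ T) ∧ (¬x1 ∨ x1), not yet normal

Working:
  start: ¬(x2 ∨ F) ∧ (¬x1 ∨ x1)
  →1  (¬x2 ∧ ¬F) ∧ (¬x1 ∨ x1)
  →2  (¬x2 ∧ T) ∧ (¬x1 ∨ x1)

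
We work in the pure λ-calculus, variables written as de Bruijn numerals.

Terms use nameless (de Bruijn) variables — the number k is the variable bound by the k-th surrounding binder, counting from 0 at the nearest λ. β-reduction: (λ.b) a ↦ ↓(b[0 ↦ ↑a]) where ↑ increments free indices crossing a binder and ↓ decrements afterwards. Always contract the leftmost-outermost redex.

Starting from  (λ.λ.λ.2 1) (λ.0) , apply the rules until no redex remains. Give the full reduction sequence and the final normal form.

  start: (λ.λ.λ.2 1) (λ.0)
  step 1: λ.λ.(λ.0) 1
  step 2: λ.λ.1

Answer: normal form = λ.λ.1  (in 2 steps)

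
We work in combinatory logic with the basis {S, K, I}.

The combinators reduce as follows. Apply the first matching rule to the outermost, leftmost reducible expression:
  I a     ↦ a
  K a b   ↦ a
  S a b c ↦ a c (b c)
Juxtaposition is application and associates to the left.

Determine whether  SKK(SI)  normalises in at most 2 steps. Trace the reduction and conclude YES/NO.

  start: SKK(SI)
  [1] K(SI)(K(SI))
  [2] SI

Answer: YES — reaches normal form SI in 2 ≤ 2 steps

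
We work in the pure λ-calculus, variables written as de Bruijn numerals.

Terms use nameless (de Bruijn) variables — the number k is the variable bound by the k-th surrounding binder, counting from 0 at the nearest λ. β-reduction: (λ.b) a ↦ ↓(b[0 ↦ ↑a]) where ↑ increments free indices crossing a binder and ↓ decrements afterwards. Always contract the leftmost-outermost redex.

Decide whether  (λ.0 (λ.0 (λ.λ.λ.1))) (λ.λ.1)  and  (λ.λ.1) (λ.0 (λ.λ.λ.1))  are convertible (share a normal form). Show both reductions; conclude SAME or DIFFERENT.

Term A:
  start: (λ.0 (λ.0 (λ.λ.λ.1))) (λ.λ.1)
  →1  (λ.λ.1) (λ.0 (λ.λ.λ.1))
  →2  λ.λ.0 (λ.λ.λ.1)

Term B:
  start: (λ.λ.1) (λ.0 (λ.λ.λ.1))
  →1  λ.λ.0 (λ.λ.λ.1)

Answer: SAME — A ⇓ λ.λ.0 (λ.λ.λ.1), B ⇓ λ.λ.0 (λ.λ.λ.1)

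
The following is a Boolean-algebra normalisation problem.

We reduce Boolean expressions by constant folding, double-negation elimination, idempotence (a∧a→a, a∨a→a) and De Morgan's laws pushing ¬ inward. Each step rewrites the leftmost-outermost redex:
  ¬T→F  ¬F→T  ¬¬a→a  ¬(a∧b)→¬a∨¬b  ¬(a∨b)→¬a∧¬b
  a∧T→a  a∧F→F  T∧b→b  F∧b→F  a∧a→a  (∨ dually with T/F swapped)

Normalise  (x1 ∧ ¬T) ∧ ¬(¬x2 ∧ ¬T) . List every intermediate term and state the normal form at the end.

Answer: normal form = F  (in 3 steps)

Derivation:
  start: (x1 ∧ ¬T) ∧ ¬(¬x2 ∧ ¬T)
  step 1: (x1 ∧ F) ∧ ¬(¬x2 ∧ ¬T)
  step 2: F ∧ ¬(¬x2 ∧ ¬T)
  step 3: F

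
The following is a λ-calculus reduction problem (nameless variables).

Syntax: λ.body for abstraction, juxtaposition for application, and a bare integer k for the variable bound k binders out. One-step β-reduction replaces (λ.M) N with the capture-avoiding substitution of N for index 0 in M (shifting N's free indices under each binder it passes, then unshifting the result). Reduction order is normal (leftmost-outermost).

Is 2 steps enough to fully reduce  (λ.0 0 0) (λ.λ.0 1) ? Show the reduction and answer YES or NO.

  start: (λ.0 0 0) (λ.λ.0 1)
  step 1: (λ.λ.0 1) (λ.λ.0 1) (λ.λ.0 1)
  step 2: (λ.0 (λ.λ.0 1)) (λ.λ.0 1)

Answer: NO — after 2 steps the term is (λ.0 (λ.λ.0 1)) (λ.λ.0 1), not yet normal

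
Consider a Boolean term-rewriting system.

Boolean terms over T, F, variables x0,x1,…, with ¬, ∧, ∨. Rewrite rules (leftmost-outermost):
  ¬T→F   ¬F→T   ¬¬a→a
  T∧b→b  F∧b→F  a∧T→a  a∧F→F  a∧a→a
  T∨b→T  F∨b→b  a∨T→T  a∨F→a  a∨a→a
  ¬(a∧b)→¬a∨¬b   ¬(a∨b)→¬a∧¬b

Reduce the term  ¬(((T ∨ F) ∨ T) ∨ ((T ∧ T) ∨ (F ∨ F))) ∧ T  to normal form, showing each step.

Answer: normal form = F  (in 8 steps)

Derivation:
  start: ¬(((T ∨ F) ∨ T) ∨ ((T ∧ T) ∨ (F ∨ F))) ∧ T
  →1  ¬(((T ∨ F) ∨ T) ∨ ((T ∧ T) ∨ (F ∨ F)))
  →2  ¬((T ∨ F) ∨ T) ∧ ¬((T ∧ T) ∨ (F ∨ F))
  →3  (¬(T ∨ F) ∧ ¬T) ∧ ¬((T ∧ T) ∨ (F ∨ F))
  →4  ((¬T ∧ ¬F) ∧ ¬T) ∧ ¬((T ∧ T) ∨ (F ∨ F))
  →5  ((F ∧ ¬F) ∧ ¬T) ∧ ¬((T ∧ T) ∨ (F ∨ F))
  →6  (F ∧ ¬T) ∧ ¬((T ∧ T) ∨ (F ∨ F))
  →7  F ∧ ¬((T ∧ T) ∨ (F ∨ F))
  →8  F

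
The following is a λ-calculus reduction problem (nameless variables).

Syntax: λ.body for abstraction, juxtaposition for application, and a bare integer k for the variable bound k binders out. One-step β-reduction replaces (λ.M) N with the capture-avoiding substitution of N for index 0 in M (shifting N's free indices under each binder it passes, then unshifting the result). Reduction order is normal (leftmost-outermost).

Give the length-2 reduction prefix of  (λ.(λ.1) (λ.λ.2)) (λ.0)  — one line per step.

  start: (λ.(λ.1) (λ.λ.2)) (λ.0)
  [1] (λ.λ.0) (λ.λ.λ.0)
  [2] λ.0

Answer: after 2 steps: λ.0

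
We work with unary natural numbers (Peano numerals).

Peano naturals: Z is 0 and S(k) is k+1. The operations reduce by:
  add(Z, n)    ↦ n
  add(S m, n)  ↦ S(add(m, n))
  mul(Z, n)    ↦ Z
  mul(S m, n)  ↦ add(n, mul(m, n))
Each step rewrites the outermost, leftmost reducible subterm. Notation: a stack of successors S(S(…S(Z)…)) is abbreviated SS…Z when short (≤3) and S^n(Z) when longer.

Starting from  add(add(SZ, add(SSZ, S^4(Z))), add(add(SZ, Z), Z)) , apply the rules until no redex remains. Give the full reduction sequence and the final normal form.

Answer: normal form = S^8(Z)  (in 17 steps)

Reduction:
  start: add(add(SZ, add(SSZ, S^4(Z))), add(add(SZ, Z), Z))
  step 1: add(S(add(Z, add(SSZ, S^4(Z)))), add(add(SZ, Z), Z))
  step 2: S(add(add(Z, add(SSZ, S^4(Z))), add(add(SZ, Z), Z)))
  step 3: S(add(add(SSZ, S^4(Z)), add(add(SZ, Z), Z)))
  step 4: S(add(S(add(SZ, S^4(Z))), add(add(SZ, Z), Z)))
  step 5: S(S(add(add(SZ, S^4(Z)), add(add(SZ, Z), Z))))
  step 6: S(S(add(S(add(Z, S^4(Z))), add(add(SZ, Z), Z))))
  step 7: S(S(S(add(add(Z, S^4(Z)), add(add(SZ, Z), Z)))))
  step 8: S(S(S(add(S^4(Z), add(add(SZ, Z), Z)))))
  step 9: S(S(S(S(add(SSSZ, add(add(SZ, Z), Z))))))
  step 10: S(S(S(S(S(add(SSZ, add(add(SZ, Z), Z)))))))
  step 11: S(S(S(S(S(S(add(SZ, add(add(SZ, Z), Z))))))))
  step 12: S(S(S(S(S(S(S(add(Z, add(add(SZ, Z), Z)))))))))
  step 13: S(S(S(S(S(S(S(add(add(SZ, Z), Z))))))))
  step 14: S(S(S(S(S(S(S(add(S(add(Z, Z)), Z))))))))
  step 15: S(S(S(S(S(S(S(S(add(add(Z, Z), Z)))))))))
  step 16: S(S(S(S(S(S(S(S(add(Z, Z)))))))))
  step 17: S^8(Z)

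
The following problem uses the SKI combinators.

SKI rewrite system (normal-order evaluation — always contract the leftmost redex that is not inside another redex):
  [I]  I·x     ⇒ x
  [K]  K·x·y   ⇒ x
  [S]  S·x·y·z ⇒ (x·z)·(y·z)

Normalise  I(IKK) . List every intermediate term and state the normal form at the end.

Answer: normal form = KK  (in 2 steps)

Reduction:
  start: I(IKK)
  step 1: IKK
  step 2: KK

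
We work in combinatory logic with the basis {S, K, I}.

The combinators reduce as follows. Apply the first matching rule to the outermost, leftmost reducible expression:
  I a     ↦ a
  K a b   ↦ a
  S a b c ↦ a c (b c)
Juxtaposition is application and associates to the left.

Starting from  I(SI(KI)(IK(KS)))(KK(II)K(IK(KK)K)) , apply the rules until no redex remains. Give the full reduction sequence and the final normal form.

  start: I(SI(KI)(IK(KS)))(KK(II)K(IK(KK)K))
  [1] SI(KI)(IK(KS))(KK(II)K(IK(KK)K))
  [2] I(IK(KS))(KI(IK(KS)))(KK(II)K(IK(KK)K))
  [3] IK(KS)(KI(IK(KS)))(KK(II)K(IK(KK)K))
  [4] K(KS)(KI(IK(KS)))(KK(II)K(IK(KK)K))
  [5] KS(KK(II)K(IK(KK)K))
  [6] S

Answer: normal form = S  (in 6 steps)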